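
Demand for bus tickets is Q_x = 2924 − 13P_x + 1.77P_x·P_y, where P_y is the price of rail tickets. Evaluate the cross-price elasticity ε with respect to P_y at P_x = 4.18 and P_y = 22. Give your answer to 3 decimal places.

At P_x = 4.18 and P_y = 22: Q_x = 3032.429.
∂Q_x/∂P_y = 1.77P_x = 1.77(4.18) = 7.3986.
ε = (∂Q_x/∂P_y)(P_y/Q_x) = 7.3986 × (22/3032.429) ≈ 0.054.

0.054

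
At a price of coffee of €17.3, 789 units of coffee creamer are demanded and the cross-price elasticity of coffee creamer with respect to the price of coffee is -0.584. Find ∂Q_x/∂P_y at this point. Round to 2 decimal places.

-26.63

ε = (∂Q_x/∂P_y)·(P_y/Q_x) ⇒ ∂Q_x/∂P_y = ε·Q_x/P_y = -0.584 × 789/17.3 ≈ -26.63.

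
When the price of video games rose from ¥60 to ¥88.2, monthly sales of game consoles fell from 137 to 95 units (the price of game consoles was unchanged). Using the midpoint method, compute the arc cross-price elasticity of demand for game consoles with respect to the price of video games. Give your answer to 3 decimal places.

-0.951

ΔQ_A = 95 − 137 = -42; ΔP_B = 88.2 − 60 = 28.2.
Midpoints: Q̄_A = 116.0, P̄_B = 74.10.
ε = (ΔQ_A/Q̄_A)/(ΔP_B/P̄_B) = (-42/116.0)/(28.2/74.10) ≈ -0.951.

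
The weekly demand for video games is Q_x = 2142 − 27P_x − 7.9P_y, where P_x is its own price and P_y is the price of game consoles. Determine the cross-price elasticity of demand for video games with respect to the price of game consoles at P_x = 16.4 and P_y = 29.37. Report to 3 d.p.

-0.158

At P_x = 16.4 and P_y = 29.37: Q_x = 1467.177.
∂Q_x/∂P_y = -7.9.
ε = (∂Q_x/∂P_y)(P_y/Q_x) = -7.9 × (29.37/1467.177) ≈ -0.158.
Since ε < 0, video games and game consoles are complements.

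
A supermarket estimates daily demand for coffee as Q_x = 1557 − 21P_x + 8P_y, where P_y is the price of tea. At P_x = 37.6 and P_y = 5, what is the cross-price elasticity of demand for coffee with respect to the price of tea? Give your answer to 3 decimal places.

At P_x = 37.6 and P_y = 5: Q_x = 807.4.
∂Q_x/∂P_y = 8.
ε = (∂Q_x/∂P_y)(P_y/Q_x) = 8 × (5/807.4) ≈ 0.050.

0.050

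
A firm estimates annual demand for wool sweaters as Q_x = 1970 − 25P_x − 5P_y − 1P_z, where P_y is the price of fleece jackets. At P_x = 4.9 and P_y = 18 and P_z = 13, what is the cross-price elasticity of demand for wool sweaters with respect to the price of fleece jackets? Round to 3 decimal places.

At P_x = 4.9 and P_y = 18 and P_z = 13: Q_x = 1744.5.
∂Q_x/∂P_y = -5.
ε = (∂Q_x/∂P_y)(P_y/Q_x) = -5 × (18/1744.5) ≈ -0.052.
Since ε < 0, wool sweaters and fleece jackets are complements.

-0.052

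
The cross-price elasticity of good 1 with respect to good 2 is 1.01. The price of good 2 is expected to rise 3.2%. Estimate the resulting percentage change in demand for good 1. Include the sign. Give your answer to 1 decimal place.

%ΔQ ≈ ε × %ΔP of good 2 = 1.01 × (3.2%) = 3.2%.

3.2%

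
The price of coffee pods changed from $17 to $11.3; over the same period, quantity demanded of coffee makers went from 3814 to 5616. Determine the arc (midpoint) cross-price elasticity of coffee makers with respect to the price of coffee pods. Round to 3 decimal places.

-0.949

ΔQ_A = 5616 − 3814 = 1802; ΔP_B = 11.3 − 17 = -5.7.
Midpoints: Q̄_A = 4715.0, P̄_B = 14.15.
ε = (ΔQ_A/Q̄_A)/(ΔP_B/P̄_B) = (1802/4715.0)/(-5.7/14.15) ≈ -0.949.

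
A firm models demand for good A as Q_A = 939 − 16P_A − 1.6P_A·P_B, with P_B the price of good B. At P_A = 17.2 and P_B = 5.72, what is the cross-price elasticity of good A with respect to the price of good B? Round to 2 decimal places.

At P_A = 17.2 and P_B = 5.72: Q_A = 506.386.
∂Q_A/∂P_B = -1.6P_A = -1.6(17.2) = -27.5200.
ε = (∂Q_A/∂P_B)(P_B/Q_A) = -27.5200 × (5.72/506.386) ≈ -0.31.

-0.31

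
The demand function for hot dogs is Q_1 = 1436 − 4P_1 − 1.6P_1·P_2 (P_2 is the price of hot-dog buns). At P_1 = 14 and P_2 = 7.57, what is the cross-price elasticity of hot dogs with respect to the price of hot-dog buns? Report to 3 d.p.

At P_1 = 14 and P_2 = 7.57: Q_1 = 1210.432.
∂Q_1/∂P_2 = -1.6P_1 = -1.6(14) = -22.4000.
ε = (∂Q_1/∂P_2)(P_2/Q_1) = -22.4000 × (7.57/1210.432) ≈ -0.140.
ε < 0: complements.

-0.140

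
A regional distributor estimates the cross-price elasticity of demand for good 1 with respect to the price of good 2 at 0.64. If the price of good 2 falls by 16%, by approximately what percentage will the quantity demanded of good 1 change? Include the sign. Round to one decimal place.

%ΔQ ≈ ε × %ΔP of good 2 = 0.64 × (-16%) = -10.2%.
Demand for good 1 falls by about 10.2%.

-10.2%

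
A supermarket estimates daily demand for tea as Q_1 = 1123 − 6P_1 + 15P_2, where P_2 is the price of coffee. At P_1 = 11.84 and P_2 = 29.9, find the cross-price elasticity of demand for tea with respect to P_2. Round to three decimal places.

0.299

At P_1 = 11.84 and P_2 = 29.9: Q_1 = 1500.46.
∂Q_1/∂P_2 = 15.
ε = (∂Q_1/∂P_2)(P_2/Q_1) = 15 × (29.9/1500.46) ≈ 0.299.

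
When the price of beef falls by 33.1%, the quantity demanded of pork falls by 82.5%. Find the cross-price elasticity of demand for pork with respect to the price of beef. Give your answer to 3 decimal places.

ε = (%ΔQ of pork) / (%ΔP of beef) = (-82.5%) / (-33.1%) ≈ 2.492.
Positive cross-price elasticity: substitutes.

2.492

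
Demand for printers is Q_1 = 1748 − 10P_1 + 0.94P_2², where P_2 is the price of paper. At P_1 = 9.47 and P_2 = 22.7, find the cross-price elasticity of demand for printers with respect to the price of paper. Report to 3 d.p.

0.453

At P_1 = 9.47 and P_2 = 22.7: Q_1 = 2137.673.
∂Q_1/∂P_2 = 1.88P_2 = 1.88(22.7) = 42.6760.
ε = (∂Q_1/∂P_2)(P_2/Q_1) = 42.6760 × (22.7/2137.673) ≈ 0.453.
ε > 0: substitutes.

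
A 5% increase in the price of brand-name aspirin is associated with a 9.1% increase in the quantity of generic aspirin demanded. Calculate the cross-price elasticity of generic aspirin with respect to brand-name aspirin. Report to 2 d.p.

1.82

ε = (%ΔQ of generic aspirin) / (%ΔP of brand-name aspirin) = (9.1%) / (5%) ≈ 1.82.
Positive cross-price elasticity: substitutes.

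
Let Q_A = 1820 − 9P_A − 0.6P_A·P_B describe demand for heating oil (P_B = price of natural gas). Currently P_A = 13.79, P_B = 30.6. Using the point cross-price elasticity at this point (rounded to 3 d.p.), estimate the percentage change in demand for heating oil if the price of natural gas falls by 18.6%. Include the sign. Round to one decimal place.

3.3%

At P_A = 13.79, P_B = 30.6: Q_A = 1442.706.
∂Q_A/∂P_B = -0.6P_A = -8.2740.
ε = (∂Q_A/∂P_B)(P_B/Q_A) = -8.2740 × 30.6/1442.706 ≈ -0.175.
%ΔQ_A ≈ ε × %ΔP_B = -0.175 × (-18.6%) = 3.3%.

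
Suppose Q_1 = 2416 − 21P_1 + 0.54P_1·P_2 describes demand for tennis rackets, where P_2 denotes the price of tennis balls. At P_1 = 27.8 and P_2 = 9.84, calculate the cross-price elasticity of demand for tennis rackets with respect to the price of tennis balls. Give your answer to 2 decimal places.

At P_1 = 27.8 and P_2 = 9.84: Q_1 = 1979.918.
∂Q_1/∂P_2 = 0.54P_1 = 0.54(27.8) = 15.0120.
ε = (∂Q_1/∂P_2)(P_2/Q_1) = 15.0120 × (9.84/1979.918) ≈ 0.07.

0.07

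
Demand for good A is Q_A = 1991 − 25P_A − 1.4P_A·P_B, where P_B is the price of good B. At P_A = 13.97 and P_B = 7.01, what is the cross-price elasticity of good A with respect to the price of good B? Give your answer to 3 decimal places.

-0.091

At P_A = 13.97 and P_B = 7.01: Q_A = 1504.648.
∂Q_A/∂P_B = -1.4P_A = -1.4(13.97) = -19.5580.
ε = (∂Q_A/∂P_B)(P_B/Q_A) = -19.5580 × (7.01/1504.648) ≈ -0.091.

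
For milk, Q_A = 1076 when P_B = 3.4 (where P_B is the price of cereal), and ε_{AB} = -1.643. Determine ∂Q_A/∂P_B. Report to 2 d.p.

ε = (∂Q_A/∂P_B)·(P_B/Q_A) ⇒ ∂Q_A/∂P_B = ε·Q_A/P_B = -1.643 × 1076/3.4 ≈ -519.96.

-519.96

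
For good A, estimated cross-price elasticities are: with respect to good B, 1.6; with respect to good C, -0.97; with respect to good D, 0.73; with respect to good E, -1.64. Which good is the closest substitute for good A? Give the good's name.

good B

Substitutes have ε > 0. Among the positive values, 1.6 (good B) is largest.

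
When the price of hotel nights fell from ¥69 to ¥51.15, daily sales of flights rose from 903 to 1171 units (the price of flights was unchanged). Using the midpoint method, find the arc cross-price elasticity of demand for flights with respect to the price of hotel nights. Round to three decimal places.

ΔQ_A = 1171 − 903 = 268; ΔP_B = 51.15 − 69 = -17.85.
Midpoints: Q̄_A = 1037.0, P̄_B = 60.08.
ε = (ΔQ_A/Q̄_A)/(ΔP_B/P̄_B) = (268/1037.0)/(-17.85/60.08) ≈ -0.870.

-0.870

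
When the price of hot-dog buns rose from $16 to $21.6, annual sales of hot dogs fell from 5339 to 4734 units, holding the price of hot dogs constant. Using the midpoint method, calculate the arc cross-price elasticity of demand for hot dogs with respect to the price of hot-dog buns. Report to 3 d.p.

ΔQ_A = 4734 − 5339 = -605; ΔP_B = 21.6 − 16 = 5.6.
Midpoints: Q̄_A = 5036.5, P̄_B = 18.80.
ε = (ΔQ_A/Q̄_A)/(ΔP_B/P̄_B) = (-605/5036.5)/(5.6/18.80) ≈ -0.403.
ε < 0: hot dogs and hot-dog buns are complements.

-0.403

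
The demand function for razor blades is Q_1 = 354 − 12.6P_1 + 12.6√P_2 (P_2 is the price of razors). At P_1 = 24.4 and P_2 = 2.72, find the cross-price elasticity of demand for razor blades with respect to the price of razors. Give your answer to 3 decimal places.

0.154

At P_1 = 24.4 and P_2 = 2.72: Q_1 = 67.340.
∂Q_1/∂P_2 = 12.6/(2√P_2) = 12.6/(2√2.72) = 3.8199.
ε = (∂Q_1/∂P_2)(P_2/Q_1) = 3.8199 × (2.72/67.340) ≈ 0.154.
ε > 0: substitutes.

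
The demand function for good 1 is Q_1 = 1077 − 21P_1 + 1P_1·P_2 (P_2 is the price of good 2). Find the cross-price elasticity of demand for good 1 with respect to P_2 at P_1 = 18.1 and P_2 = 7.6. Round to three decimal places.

0.165

At P_1 = 18.1 and P_2 = 7.6: Q_1 = 834.46.
∂Q_1/∂P_2 = 1P_1 = 1(18.1) = 18.1000.
ε = (∂Q_1/∂P_2)(P_2/Q_1) = 18.1000 × (7.6/834.46) ≈ 0.165.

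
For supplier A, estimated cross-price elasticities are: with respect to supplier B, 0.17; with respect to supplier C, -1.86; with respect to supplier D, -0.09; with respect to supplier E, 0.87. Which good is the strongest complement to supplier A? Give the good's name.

supplier C

Complements have ε < 0. The most negative value is -1.86 (supplier C).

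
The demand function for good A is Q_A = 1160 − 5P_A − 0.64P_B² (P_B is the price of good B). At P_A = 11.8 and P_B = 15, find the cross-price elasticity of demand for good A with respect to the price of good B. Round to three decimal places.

At P_A = 11.8 and P_B = 15: Q_A = 957.
∂Q_A/∂P_B = -1.28P_B = -1.28(15) = -19.2000.
ε = (∂Q_A/∂P_B)(P_B/Q_A) = -19.2000 × (15/957) ≈ -0.301.

-0.301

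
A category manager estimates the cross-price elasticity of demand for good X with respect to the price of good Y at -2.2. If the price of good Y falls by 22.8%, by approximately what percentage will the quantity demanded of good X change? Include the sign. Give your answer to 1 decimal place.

%ΔQ ≈ ε × %ΔP of good Y = -2.2 × (-22.8%) = 50.2%.

50.2%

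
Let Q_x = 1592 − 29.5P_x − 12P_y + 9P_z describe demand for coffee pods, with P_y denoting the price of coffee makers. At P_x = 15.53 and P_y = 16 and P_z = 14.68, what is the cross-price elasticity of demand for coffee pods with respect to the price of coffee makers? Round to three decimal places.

At P_x = 15.53 and P_y = 16 and P_z = 14.68: Q_x = 1073.985.
∂Q_x/∂P_y = -12.
ε = (∂Q_x/∂P_y)(P_y/Q_x) = -12 × (16/1073.985) ≈ -0.179.
Since ε < 0, coffee pods and coffee makers are complements.

-0.179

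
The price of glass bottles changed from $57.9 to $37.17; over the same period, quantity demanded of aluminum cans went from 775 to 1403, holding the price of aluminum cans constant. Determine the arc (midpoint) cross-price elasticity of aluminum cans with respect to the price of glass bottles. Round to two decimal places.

-1.32

ΔQ_A = 1403 − 775 = 628; ΔP_B = 37.17 − 57.9 = -20.73.
Midpoints: Q̄_A = 1089.0, P̄_B = 47.53.
ε = (ΔQ_A/Q̄_A)/(ΔP_B/P̄_B) = (628/1089.0)/(-20.73/47.53) ≈ -1.32.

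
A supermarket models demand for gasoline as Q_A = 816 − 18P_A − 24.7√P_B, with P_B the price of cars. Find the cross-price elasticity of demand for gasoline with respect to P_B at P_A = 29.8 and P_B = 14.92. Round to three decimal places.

-0.259

At P_A = 29.8 and P_B = 14.92: Q_A = 184.193.
∂Q_A/∂P_B = -24.7/(2√P_B) = -24.7/(2√14.92) = -3.1973.
ε = (∂Q_A/∂P_B)(P_B/Q_A) = -3.1973 × (14.92/184.193) ≈ -0.259.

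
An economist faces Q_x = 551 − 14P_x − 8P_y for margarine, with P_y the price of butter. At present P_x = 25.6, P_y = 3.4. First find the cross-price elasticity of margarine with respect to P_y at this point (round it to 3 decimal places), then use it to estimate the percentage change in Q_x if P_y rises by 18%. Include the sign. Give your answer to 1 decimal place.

-3.0%

At P_x = 25.6, P_y = 3.4: Q_x = 165.4.
∂Q_x/∂P_y = -8.
ε = (∂Q_x/∂P_y)(P_y/Q_x) = -8.0000 × 3.4/165.4 ≈ -0.164.
%ΔQ_x ≈ ε × %ΔP_y = -0.164 × (18%) = -3.0%.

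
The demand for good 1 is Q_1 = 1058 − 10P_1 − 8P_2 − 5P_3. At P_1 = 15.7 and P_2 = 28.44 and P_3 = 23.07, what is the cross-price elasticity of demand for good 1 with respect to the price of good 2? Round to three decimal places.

At P_1 = 15.7 and P_2 = 28.44 and P_3 = 23.07: Q_1 = 558.13.
∂Q_1/∂P_2 = -8.
ε = (∂Q_1/∂P_2)(P_2/Q_1) = -8 × (28.44/558.13) ≈ -0.408.

-0.408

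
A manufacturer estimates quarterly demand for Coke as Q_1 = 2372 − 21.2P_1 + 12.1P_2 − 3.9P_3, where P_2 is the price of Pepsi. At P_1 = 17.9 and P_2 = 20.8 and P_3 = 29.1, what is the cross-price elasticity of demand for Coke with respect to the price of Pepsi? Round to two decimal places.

At P_1 = 17.9 and P_2 = 20.8 and P_3 = 29.1: Q_1 = 2130.71.
∂Q_1/∂P_2 = 12.1.
ε = (∂Q_1/∂P_2)(P_2/Q_1) = 12.1 × (20.8/2130.71) ≈ 0.12.

0.12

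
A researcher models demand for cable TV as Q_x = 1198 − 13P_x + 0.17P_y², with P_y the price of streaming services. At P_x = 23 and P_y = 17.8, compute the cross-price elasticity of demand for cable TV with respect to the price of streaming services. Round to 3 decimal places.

At P_x = 23 and P_y = 17.8: Q_x = 952.863.
∂Q_x/∂P_y = 0.34P_y = 0.34(17.8) = 6.0520.
ε = (∂Q_x/∂P_y)(P_y/Q_x) = 6.0520 × (17.8/952.863) ≈ 0.113.

0.113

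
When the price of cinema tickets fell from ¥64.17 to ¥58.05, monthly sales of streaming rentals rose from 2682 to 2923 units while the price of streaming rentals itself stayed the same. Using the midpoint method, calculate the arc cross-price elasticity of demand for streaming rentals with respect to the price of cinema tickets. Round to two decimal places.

-0.86

ΔQ_A = 2923 − 2682 = 241; ΔP_B = 58.05 − 64.17 = -6.12.
Midpoints: Q̄_A = 2802.5, P̄_B = 61.11.
ε = (ΔQ_A/Q̄_A)/(ΔP_B/P̄_B) = (241/2802.5)/(-6.12/61.11) ≈ -0.86.
ε < 0: streaming rentals and cinema tickets are complements.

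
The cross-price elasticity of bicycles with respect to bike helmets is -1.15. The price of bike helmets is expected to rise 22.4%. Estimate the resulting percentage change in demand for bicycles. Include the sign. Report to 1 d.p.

-25.8%

%ΔQ ≈ ε × %ΔP of bike helmets = -1.15 × (22.4%) = -25.8%.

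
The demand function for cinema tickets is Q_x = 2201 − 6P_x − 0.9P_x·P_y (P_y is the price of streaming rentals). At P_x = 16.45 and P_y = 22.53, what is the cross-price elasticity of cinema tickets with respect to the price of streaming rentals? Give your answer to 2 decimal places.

At P_x = 16.45 and P_y = 22.53: Q_x = 1768.743.
∂Q_x/∂P_y = -0.9P_x = -0.9(16.45) = -14.8050.
ε = (∂Q_x/∂P_y)(P_y/Q_x) = -14.8050 × (22.53/1768.743) ≈ -0.19.

-0.19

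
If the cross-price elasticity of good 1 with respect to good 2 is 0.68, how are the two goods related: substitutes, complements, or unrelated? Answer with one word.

ε = 0.68 > 0, so a higher price of good 2 raises demand for good 1: substitutes.

substitutes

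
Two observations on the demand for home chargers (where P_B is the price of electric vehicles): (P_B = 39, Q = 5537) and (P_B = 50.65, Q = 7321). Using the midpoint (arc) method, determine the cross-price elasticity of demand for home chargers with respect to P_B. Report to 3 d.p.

ΔQ_A = 7321 − 5537 = 1784; ΔP_B = 50.65 − 39 = 11.65.
Midpoints: Q̄_A = 6429.0, P̄_B = 44.83.
ε = (ΔQ_A/Q̄_A)/(ΔP_B/P̄_B) = (1784/6429.0)/(11.65/44.83) ≈ 1.068.
ε > 0: home chargers and electric vehicles are substitutes.

1.068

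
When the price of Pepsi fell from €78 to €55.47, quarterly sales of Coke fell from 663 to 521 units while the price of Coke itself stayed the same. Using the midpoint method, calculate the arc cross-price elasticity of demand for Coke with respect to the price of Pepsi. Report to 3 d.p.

0.710

ΔQ_A = 521 − 663 = -142; ΔP_B = 55.47 − 78 = -22.53.
Midpoints: Q̄_A = 592.0, P̄_B = 66.73.
ε = (ΔQ_A/Q̄_A)/(ΔP_B/P̄_B) = (-142/592.0)/(-22.53/66.73) ≈ 0.710.
ε > 0: Coke and Pepsi are substitutes.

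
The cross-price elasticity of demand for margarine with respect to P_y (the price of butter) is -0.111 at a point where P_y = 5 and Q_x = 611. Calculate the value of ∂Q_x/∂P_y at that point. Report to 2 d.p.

-13.56

ε = (∂Q_x/∂P_y)·(P_y/Q_x) ⇒ ∂Q_x/∂P_y = ε·Q_x/P_y = -0.111 × 611/5 ≈ -13.56.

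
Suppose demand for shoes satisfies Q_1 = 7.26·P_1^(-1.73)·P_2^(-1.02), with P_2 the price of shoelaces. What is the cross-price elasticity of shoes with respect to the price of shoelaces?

-1.02

In a log-linear (constant-elasticity) demand function, the coefficient on the exponent of P_2 is the cross-price elasticity.
ε = -1.02. Negative, so shoes and shoelaces are complements.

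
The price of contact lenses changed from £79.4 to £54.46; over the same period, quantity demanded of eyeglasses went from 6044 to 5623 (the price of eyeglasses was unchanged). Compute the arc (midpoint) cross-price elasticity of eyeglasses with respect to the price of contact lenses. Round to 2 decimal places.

0.19

ΔQ_A = 5623 − 6044 = -421; ΔP_B = 54.46 − 79.4 = -24.94.
Midpoints: Q̄_A = 5833.5, P̄_B = 66.93.
ε = (ΔQ_A/Q̄_A)/(ΔP_B/P̄_B) = (-421/5833.5)/(-24.94/66.93) ≈ 0.19.
ε > 0: eyeglasses and contact lenses are substitutes.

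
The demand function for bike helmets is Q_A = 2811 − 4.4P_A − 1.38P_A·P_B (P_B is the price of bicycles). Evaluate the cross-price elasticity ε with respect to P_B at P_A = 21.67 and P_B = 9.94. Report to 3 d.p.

At P_A = 21.67 and P_B = 9.94: Q_A = 2418.400.
∂Q_A/∂P_B = -1.38P_A = -1.38(21.67) = -29.9046.
ε = (∂Q_A/∂P_B)(P_B/Q_A) = -29.9046 × (9.94/2418.400) ≈ -0.123.

-0.123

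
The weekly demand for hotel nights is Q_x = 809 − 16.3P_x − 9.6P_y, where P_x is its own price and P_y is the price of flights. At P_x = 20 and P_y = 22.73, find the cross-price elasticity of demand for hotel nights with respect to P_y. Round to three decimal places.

At P_x = 20 and P_y = 22.73: Q_x = 264.792.
∂Q_x/∂P_y = -9.6.
ε = (∂Q_x/∂P_y)(P_y/Q_x) = -9.6 × (22.73/264.792) ≈ -0.824.

-0.824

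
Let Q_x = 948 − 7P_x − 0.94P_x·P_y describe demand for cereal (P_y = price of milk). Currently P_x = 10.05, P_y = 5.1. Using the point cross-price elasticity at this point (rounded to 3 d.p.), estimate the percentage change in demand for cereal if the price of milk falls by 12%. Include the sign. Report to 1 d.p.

At P_x = 10.05, P_y = 5.1: Q_x = 829.470.
∂Q_x/∂P_y = -0.94P_x = -9.4470.
ε = (∂Q_x/∂P_y)(P_y/Q_x) = -9.4470 × 5.1/829.470 ≈ -0.058.
%ΔQ_x ≈ ε × %ΔP_y = -0.058 × (-12%) = 0.7%.

0.7%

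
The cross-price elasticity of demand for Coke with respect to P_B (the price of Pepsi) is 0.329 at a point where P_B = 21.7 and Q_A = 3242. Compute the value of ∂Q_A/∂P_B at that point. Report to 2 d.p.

49.15

ε = (∂Q_A/∂P_B)·(P_B/Q_A) ⇒ ∂Q_A/∂P_B = ε·Q_A/P_B = 0.329 × 3242/21.7 ≈ 49.15.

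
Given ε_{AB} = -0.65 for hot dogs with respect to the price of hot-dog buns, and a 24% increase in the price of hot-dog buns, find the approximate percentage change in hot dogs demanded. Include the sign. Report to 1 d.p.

-15.6%

%ΔQ ≈ ε × %ΔP of hot-dog buns = -0.65 × (24%) = -15.6%.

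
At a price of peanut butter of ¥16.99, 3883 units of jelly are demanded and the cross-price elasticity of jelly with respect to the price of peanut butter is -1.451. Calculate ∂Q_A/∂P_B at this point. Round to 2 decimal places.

-331.62

ε = (∂Q_A/∂P_B)·(P_B/Q_A) ⇒ ∂Q_A/∂P_B = ε·Q_A/P_B = -1.451 × 3883/16.99 ≈ -331.62.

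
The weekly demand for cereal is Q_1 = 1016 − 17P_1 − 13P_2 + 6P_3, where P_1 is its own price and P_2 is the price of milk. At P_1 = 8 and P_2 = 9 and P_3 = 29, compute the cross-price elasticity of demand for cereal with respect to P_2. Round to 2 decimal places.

At P_1 = 8 and P_2 = 9 and P_3 = 29: Q_1 = 937.
∂Q_1/∂P_2 = -13.
ε = (∂Q_1/∂P_2)(P_2/Q_1) = -13 × (9/937) ≈ -0.12.
Since ε < 0, cereal and milk are complements.

-0.12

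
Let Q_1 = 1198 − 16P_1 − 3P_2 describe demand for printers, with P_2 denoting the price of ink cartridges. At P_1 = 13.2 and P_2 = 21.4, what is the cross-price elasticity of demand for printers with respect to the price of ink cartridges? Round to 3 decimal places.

At P_1 = 13.2 and P_2 = 21.4: Q_1 = 922.6.
∂Q_1/∂P_2 = -3.
ε = (∂Q_1/∂P_2)(P_2/Q_1) = -3 × (21.4/922.6) ≈ -0.070.
Since ε < 0, printers and ink cartridges are complements.

-0.070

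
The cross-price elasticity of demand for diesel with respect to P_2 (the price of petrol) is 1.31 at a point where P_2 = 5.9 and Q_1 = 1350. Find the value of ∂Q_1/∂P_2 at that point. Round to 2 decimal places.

299.75

ε = (∂Q_1/∂P_2)·(P_2/Q_1) ⇒ ∂Q_1/∂P_2 = ε·Q_1/P_2 = 1.31 × 1350/5.9 ≈ 299.75.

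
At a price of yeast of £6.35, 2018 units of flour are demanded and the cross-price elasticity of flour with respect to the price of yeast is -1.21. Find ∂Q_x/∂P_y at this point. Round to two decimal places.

-384.53

ε = (∂Q_x/∂P_y)·(P_y/Q_x) ⇒ ∂Q_x/∂P_y = ε·Q_x/P_y = -1.21 × 2018/6.35 ≈ -384.53.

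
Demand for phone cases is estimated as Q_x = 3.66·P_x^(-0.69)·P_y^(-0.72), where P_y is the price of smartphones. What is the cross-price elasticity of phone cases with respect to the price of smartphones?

-0.72

In a log-linear (constant-elasticity) demand function, the coefficient on the exponent of P_y is the cross-price elasticity.
ε = -0.72. Negative, so phone cases and smartphones are complements.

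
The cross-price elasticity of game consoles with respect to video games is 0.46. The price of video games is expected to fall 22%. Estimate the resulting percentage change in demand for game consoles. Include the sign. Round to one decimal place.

%ΔQ ≈ ε × %ΔP of video games = 0.46 × (-22%) = -10.1%.
Demand for game consoles falls by about 10.1%.

-10.1%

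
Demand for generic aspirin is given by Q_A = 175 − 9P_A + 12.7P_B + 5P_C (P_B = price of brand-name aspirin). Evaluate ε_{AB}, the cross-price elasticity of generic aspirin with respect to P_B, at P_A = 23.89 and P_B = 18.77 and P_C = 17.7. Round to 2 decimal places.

0.83

At P_A = 23.89 and P_B = 18.77 and P_C = 17.7: Q_A = 286.869.
∂Q_A/∂P_B = 12.7.
ε = (∂Q_A/∂P_B)(P_B/Q_A) = 12.7 × (18.77/286.869) ≈ 0.83.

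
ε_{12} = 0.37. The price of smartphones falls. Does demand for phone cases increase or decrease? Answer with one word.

decrease

ε > 0 and the price of smartphones falls, so the quantity of phone cases moves in the same direction: it decreases.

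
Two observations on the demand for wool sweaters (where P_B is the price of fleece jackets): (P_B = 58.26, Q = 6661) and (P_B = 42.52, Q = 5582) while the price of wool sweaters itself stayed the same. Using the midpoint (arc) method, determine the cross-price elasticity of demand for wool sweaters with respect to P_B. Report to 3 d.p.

ΔQ_A = 5582 − 6661 = -1079; ΔP_B = 42.52 − 58.26 = -15.74.
Midpoints: Q̄_A = 6121.5, P̄_B = 50.39.
ε = (ΔQ_A/Q̄_A)/(ΔP_B/P̄_B) = (-1079/6121.5)/(-15.74/50.39) ≈ 0.564.
ε > 0: wool sweaters and fleece jackets are substitutes.

0.564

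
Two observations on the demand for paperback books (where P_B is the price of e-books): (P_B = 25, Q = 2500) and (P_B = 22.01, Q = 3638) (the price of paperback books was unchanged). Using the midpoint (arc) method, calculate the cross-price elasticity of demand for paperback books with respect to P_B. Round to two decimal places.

-2.91

ΔQ_A = 3638 − 2500 = 1138; ΔP_B = 22.01 − 25 = -2.99.
Midpoints: Q̄_A = 3069.0, P̄_B = 23.51.
ε = (ΔQ_A/Q̄_A)/(ΔP_B/P̄_B) = (1138/3069.0)/(-2.99/23.51) ≈ -2.91.
ε < 0: paperback books and e-books are complements.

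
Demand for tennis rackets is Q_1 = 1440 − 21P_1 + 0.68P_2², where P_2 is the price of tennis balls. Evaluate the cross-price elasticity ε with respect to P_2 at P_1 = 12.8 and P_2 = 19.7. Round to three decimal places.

0.368

At P_1 = 12.8 and P_2 = 19.7: Q_1 = 1435.101.
∂Q_1/∂P_2 = 1.36P_2 = 1.36(19.7) = 26.7920.
ε = (∂Q_1/∂P_2)(P_2/Q_1) = 26.7920 × (19.7/1435.101) ≈ 0.368.
ε > 0: substitutes.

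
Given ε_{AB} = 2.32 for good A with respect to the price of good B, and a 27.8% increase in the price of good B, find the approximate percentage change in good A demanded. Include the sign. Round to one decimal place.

64.5%

%ΔQ ≈ ε × %ΔP of good B = 2.32 × (27.8%) = 64.5%.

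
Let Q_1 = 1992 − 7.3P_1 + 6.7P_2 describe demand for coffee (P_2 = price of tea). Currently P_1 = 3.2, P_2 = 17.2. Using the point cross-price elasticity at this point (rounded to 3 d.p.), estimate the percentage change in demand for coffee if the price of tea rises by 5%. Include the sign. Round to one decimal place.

At P_1 = 3.2, P_2 = 17.2: Q_1 = 2083.88.
∂Q_1/∂P_2 = 6.7.
ε = (∂Q_1/∂P_2)(P_2/Q_1) = 6.7000 × 17.2/2083.88 ≈ 0.055.
%ΔQ_1 ≈ ε × %ΔP_2 = 0.055 × (5%) = 0.3%.

0.3%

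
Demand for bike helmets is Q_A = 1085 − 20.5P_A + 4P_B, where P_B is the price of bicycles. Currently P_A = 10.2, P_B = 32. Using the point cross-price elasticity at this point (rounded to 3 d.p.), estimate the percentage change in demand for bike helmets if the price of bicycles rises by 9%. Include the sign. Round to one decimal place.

1.2%

At P_A = 10.2, P_B = 32: Q_A = 1003.9.
∂Q_A/∂P_B = 4.
ε = (∂Q_A/∂P_B)(P_B/Q_A) = 4.0000 × 32/1003.9 ≈ 0.128.
%ΔQ_A ≈ ε × %ΔP_B = 0.128 × (9%) = 1.2%.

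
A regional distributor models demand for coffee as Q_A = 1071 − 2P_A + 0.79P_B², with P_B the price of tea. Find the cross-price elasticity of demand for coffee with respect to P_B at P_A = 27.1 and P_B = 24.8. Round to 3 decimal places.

0.647

At P_A = 27.1 and P_B = 24.8: Q_A = 1502.682.
∂Q_A/∂P_B = 1.58P_B = 1.58(24.8) = 39.1840.
ε = (∂Q_A/∂P_B)(P_B/Q_A) = 39.1840 × (24.8/1502.682) ≈ 0.647.
ε > 0: substitutes.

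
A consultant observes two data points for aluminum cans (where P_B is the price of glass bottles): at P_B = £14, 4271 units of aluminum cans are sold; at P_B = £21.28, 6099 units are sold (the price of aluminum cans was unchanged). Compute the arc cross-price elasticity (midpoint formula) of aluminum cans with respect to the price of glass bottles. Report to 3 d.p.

0.854

ΔQ_A = 6099 − 4271 = 1828; ΔP_B = 21.28 − 14 = 7.28.
Midpoints: Q̄_A = 5185.0, P̄_B = 17.64.
ε = (ΔQ_A/Q̄_A)/(ΔP_B/P̄_B) = (1828/5185.0)/(7.28/17.64) ≈ 0.854.
ε > 0: aluminum cans and glass bottles are substitutes.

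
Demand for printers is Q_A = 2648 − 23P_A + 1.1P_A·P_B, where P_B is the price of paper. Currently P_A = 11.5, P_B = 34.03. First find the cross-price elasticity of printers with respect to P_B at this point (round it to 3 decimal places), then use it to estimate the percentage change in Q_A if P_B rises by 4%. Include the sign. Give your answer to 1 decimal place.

At P_A = 11.5, P_B = 34.03: Q_A = 2813.979.
∂Q_A/∂P_B = 1.1P_A = 12.6500.
ε = (∂Q_A/∂P_B)(P_B/Q_A) = 12.6500 × 34.03/2813.979 ≈ 0.153.
%ΔQ_A ≈ ε × %ΔP_B = 0.153 × (4%) = 0.6%.

0.6%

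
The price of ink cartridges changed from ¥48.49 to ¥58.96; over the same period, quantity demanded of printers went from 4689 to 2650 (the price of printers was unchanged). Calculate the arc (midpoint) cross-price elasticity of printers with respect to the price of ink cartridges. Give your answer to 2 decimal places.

ΔQ_A = 2650 − 4689 = -2039; ΔP_B = 58.96 − 48.49 = 10.47.
Midpoints: Q̄_A = 3669.5, P̄_B = 53.73.
ε = (ΔQ_A/Q̄_A)/(ΔP_B/P̄_B) = (-2039/3669.5)/(10.47/53.73) ≈ -2.85.
ε < 0: printers and ink cartridges are complements.

-2.85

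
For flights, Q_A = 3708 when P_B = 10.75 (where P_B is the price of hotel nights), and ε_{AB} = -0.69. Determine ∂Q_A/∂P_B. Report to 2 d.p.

ε = (∂Q_A/∂P_B)·(P_B/Q_A) ⇒ ∂Q_A/∂P_B = ε·Q_A/P_B = -0.69 × 3708/10.75 ≈ -238.00.

-238.00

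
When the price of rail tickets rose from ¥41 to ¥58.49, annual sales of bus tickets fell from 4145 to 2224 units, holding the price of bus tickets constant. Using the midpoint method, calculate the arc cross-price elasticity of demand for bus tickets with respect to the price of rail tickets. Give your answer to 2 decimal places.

ΔQ_A = 2224 − 4145 = -1921; ΔP_B = 58.49 − 41 = 17.49.
Midpoints: Q̄_A = 3184.5, P̄_B = 49.75.
ε = (ΔQ_A/Q̄_A)/(ΔP_B/P̄_B) = (-1921/3184.5)/(17.49/49.75) ≈ -1.72.
ε < 0: bus tickets and rail tickets are complements.

-1.72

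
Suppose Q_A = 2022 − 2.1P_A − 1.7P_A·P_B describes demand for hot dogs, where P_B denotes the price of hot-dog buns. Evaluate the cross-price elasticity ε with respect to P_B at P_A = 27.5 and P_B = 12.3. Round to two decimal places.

At P_A = 27.5 and P_B = 12.3: Q_A = 1389.225.
∂Q_A/∂P_B = -1.7P_A = -1.7(27.5) = -46.7500.
ε = (∂Q_A/∂P_B)(P_B/Q_A) = -46.7500 × (12.3/1389.225) ≈ -0.41.

-0.41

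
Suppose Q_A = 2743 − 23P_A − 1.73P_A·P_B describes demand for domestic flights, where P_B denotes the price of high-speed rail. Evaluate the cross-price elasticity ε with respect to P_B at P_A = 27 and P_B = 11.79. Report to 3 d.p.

At P_A = 27 and P_B = 11.79: Q_A = 1571.289.
∂Q_A/∂P_B = -1.73P_A = -1.73(27) = -46.7100.
ε = (∂Q_A/∂P_B)(P_B/Q_A) = -46.7100 × (11.79/1571.289) ≈ -0.350.
ε < 0: complements.

-0.350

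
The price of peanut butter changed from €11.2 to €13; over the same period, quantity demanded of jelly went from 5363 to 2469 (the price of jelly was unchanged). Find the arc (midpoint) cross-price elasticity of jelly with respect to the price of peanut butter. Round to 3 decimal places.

-4.968

ΔQ_A = 2469 − 5363 = -2894; ΔP_B = 13 − 11.2 = 1.8.
Midpoints: Q̄_A = 3916.0, P̄_B = 12.10.
ε = (ΔQ_A/Q̄_A)/(ΔP_B/P̄_B) = (-2894/3916.0)/(1.8/12.10) ≈ -4.968.
ε < 0: jelly and peanut butter are complements.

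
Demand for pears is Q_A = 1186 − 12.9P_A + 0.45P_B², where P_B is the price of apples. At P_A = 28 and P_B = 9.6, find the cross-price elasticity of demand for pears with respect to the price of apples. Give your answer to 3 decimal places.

0.096

At P_A = 28 and P_B = 9.6: Q_A = 866.272.
∂Q_A/∂P_B = 0.9P_B = 0.9(9.6) = 8.6400.
ε = (∂Q_A/∂P_B)(P_B/Q_A) = 8.6400 × (9.6/866.272) ≈ 0.096.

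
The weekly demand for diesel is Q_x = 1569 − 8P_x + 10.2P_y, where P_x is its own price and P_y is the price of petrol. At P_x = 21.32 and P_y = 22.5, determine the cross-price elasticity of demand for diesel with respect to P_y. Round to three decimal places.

At P_x = 21.32 and P_y = 22.5: Q_x = 1627.94.
∂Q_x/∂P_y = 10.2.
ε = (∂Q_x/∂P_y)(P_y/Q_x) = 10.2 × (22.5/1627.94) ≈ 0.141.
Since ε > 0, diesel and petrol are substitutes.

0.141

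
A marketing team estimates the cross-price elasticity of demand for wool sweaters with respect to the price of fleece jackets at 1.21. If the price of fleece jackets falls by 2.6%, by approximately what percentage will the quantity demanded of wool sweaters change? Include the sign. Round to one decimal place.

%ΔQ ≈ ε × %ΔP of fleece jackets = 1.21 × (-2.6%) = -3.1%.

-3.1%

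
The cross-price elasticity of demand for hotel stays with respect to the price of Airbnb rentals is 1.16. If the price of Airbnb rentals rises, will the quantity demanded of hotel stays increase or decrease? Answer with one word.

ε > 0 and the price of Airbnb rentals rises, so the quantity of hotel stays moves in the same direction: it increases.

increase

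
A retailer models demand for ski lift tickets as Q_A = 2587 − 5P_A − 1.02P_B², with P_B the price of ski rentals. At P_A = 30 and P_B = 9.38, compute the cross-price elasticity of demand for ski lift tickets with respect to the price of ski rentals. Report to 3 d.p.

-0.076

At P_A = 30 and P_B = 9.38: Q_A = 2347.256.
∂Q_A/∂P_B = -2.04P_B = -2.04(9.38) = -19.1352.
ε = (∂Q_A/∂P_B)(P_B/Q_A) = -19.1352 × (9.38/2347.256) ≈ -0.076.
ε < 0: complements.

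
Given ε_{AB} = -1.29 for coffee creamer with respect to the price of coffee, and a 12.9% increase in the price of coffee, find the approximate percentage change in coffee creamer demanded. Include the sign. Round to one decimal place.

-16.6%

%ΔQ ≈ ε × %ΔP of coffee = -1.29 × (12.9%) = -16.6%.
Demand for coffee creamer falls by about 16.6%.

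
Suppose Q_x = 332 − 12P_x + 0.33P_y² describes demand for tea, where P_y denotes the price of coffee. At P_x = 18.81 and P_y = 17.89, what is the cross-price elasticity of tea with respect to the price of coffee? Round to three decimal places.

0.997

At P_x = 18.81 and P_y = 17.89: Q_x = 211.897.
∂Q_x/∂P_y = 0.66P_y = 0.66(17.89) = 11.8074.
ε = (∂Q_x/∂P_y)(P_y/Q_x) = 11.8074 × (17.89/211.897) ≈ 0.997.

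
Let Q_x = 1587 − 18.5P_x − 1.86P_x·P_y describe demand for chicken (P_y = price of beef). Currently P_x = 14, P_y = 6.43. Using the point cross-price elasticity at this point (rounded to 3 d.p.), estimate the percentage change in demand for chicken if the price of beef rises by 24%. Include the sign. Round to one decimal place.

-3.5%

At P_x = 14, P_y = 6.43: Q_x = 1160.563.
∂Q_x/∂P_y = -1.86P_x = -26.0400.
ε = (∂Q_x/∂P_y)(P_y/Q_x) = -26.0400 × 6.43/1160.563 ≈ -0.144.
%ΔQ_x ≈ ε × %ΔP_y = -0.144 × (24%) = -3.5%.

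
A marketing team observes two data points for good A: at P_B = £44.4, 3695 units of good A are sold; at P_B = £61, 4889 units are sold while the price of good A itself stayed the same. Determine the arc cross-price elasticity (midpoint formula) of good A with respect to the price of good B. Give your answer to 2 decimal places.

ΔQ_A = 4889 − 3695 = 1194; ΔP_B = 61 − 44.4 = 16.6.
Midpoints: Q̄_A = 4292.0, P̄_B = 52.70.
ε = (ΔQ_A/Q̄_A)/(ΔP_B/P̄_B) = (1194/4292.0)/(16.6/52.70) ≈ 0.88.
ε > 0: good A and good B are substitutes.

0.88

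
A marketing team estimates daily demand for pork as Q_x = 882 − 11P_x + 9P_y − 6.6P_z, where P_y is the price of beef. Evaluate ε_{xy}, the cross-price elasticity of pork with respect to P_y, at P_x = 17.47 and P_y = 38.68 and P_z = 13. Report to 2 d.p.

At P_x = 17.47 and P_y = 38.68 and P_z = 13: Q_x = 952.15.
∂Q_x/∂P_y = 9.
ε = (∂Q_x/∂P_y)(P_y/Q_x) = 9 × (38.68/952.15) ≈ 0.37.
Since ε > 0, pork and beef are substitutes.

0.37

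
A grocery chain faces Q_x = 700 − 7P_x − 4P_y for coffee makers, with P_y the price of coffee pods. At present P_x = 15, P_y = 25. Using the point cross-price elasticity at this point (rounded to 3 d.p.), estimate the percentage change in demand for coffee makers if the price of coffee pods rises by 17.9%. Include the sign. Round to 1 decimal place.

At P_x = 15, P_y = 25: Q_x = 495.
∂Q_x/∂P_y = -4.
ε = (∂Q_x/∂P_y)(P_y/Q_x) = -4.0000 × 25/495 ≈ -0.202.
%ΔQ_x ≈ ε × %ΔP_y = -0.202 × (17.9%) = -3.6%.

-3.6%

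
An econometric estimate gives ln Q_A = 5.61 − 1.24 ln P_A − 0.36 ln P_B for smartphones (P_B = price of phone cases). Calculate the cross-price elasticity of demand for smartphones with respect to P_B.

-0.36

In a log-linear (constant-elasticity) demand function, the coefficient on ln P_B is the cross-price elasticity.
ε = -0.36. Negative, so smartphones and phone cases are complements.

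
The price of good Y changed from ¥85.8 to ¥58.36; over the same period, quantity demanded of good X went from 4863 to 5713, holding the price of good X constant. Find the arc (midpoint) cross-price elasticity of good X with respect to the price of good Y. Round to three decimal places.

ΔQ_X = 5713 − 4863 = 850; ΔP_Y = 58.36 − 85.8 = -27.44.
Midpoints: Q̄_X = 5288.0, P̄_Y = 72.08.
ε = (ΔQ_X/Q̄_X)/(ΔP_Y/P̄_Y) = (850/5288.0)/(-27.44/72.08) ≈ -0.422.
ε < 0: good X and good Y are complements.

-0.422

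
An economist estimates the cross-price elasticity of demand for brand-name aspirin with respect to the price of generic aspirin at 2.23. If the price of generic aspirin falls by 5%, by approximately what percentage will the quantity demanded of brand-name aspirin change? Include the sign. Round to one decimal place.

%ΔQ ≈ ε × %ΔP of generic aspirin = 2.23 × (-5%) = -11.2%.

-11.2%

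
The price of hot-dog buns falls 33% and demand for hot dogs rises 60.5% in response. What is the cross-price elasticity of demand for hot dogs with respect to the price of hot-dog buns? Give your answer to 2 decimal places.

ε = (%ΔQ of hot dogs) / (%ΔP of hot-dog buns) = (60.5%) / (-33%) ≈ -1.83.

-1.83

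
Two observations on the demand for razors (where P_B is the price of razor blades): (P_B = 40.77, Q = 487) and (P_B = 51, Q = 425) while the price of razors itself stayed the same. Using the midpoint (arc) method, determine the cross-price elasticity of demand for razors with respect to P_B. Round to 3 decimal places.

-0.610

ΔQ_A = 425 − 487 = -62; ΔP_B = 51 − 40.77 = 10.23.
Midpoints: Q̄_A = 456.0, P̄_B = 45.89.
ε = (ΔQ_A/Q̄_A)/(ΔP_B/P̄_B) = (-62/456.0)/(10.23/45.89) ≈ -0.610.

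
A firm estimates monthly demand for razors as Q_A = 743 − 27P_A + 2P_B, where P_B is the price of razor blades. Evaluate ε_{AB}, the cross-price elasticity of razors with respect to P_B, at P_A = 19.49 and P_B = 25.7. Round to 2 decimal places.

At P_A = 19.49 and P_B = 25.7: Q_A = 268.17.
∂Q_A/∂P_B = 2.
ε = (∂Q_A/∂P_B)(P_B/Q_A) = 2 × (25.7/268.17) ≈ 0.19.
Since ε > 0, razors and razor blades are substitutes.

0.19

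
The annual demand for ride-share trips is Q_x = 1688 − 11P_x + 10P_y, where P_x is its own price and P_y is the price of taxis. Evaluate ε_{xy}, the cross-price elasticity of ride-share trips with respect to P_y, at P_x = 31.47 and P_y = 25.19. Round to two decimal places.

0.16

At P_x = 31.47 and P_y = 25.19: Q_x = 1593.73.
∂Q_x/∂P_y = 10.
ε = (∂Q_x/∂P_y)(P_y/Q_x) = 10 × (25.19/1593.73) ≈ 0.16.
Since ε > 0, ride-share trips and taxis are substitutes.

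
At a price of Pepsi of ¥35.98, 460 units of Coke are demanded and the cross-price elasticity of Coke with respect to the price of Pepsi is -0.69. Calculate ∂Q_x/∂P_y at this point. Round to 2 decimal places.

-8.82

ε = (∂Q_x/∂P_y)·(P_y/Q_x) ⇒ ∂Q_x/∂P_y = ε·Q_x/P_y = -0.69 × 460/35.98 ≈ -8.82.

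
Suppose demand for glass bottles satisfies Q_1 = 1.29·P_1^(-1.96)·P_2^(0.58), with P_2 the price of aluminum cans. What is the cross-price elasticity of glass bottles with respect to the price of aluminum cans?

In a log-linear (constant-elasticity) demand function, the coefficient on the exponent of P_2 is the cross-price elasticity.
ε = 0.58. Positive, so glass bottles and aluminum cans are substitutes.

0.58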